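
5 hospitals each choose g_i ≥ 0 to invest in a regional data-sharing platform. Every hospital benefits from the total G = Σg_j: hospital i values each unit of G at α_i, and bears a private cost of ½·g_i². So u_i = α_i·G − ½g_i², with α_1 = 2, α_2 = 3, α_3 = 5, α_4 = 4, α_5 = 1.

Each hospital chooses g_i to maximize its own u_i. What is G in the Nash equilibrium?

15

Hospital i's FOC: ∂u_i/∂g_i = α_i − g_i = 0, so g_i* = α_i.
NE contributions = (2, 3, 5, 4, 1); G = 15.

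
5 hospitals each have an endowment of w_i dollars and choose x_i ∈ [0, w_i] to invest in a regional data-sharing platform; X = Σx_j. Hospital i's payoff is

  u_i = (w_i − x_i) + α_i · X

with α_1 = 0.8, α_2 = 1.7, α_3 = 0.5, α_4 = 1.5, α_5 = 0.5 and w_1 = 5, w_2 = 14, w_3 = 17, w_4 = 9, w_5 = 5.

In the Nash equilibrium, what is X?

∂u_i/∂x_i = α_i − 1, so hospital i contributes w_i if α_i > 1, else 0.
α_i > 1 for i ∈ {2, 4}; NE contributions (0, 14, 0, 9, 0), X = 23.

23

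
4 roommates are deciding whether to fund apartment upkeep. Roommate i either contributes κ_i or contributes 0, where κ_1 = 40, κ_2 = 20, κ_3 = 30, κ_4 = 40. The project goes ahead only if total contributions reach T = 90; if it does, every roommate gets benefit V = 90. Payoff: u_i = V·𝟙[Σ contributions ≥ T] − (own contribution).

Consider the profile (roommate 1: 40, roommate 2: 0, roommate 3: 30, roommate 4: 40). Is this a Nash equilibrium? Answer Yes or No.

Yes

Total = 110 ≥ 90: provided.
Roommate 1 (pledges 40, payoff 50): dropping to 0 → total 70, payoff 0. No gain.
Roommate 2 (pledges 0, payoff 90): pledging 20 → total 130, payoff 70. No gain.
Roommate 3 (pledges 30, payoff 60): dropping to 0 → total 80, payoff 0. No gain.
Roommate 4 (pledges 40, payoff 50): dropping to 0 → total 70, payoff 0. No gain.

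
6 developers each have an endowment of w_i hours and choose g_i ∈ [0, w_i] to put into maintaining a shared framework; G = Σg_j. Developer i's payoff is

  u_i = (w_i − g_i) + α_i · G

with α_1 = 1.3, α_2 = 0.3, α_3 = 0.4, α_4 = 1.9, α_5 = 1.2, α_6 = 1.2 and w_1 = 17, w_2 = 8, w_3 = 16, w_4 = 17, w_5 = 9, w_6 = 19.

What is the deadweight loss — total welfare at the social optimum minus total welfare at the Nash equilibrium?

127.2

∂u_i/∂g_i = α_i − 1, so developer i contributes w_i if α_i > 1, else 0.
α_i > 1 for i ∈ {1, 4, 5, 6}; NE contributions (17, 0, 0, 17, 9, 19), G = 62.
W^NE = Σw_i − G^NE + (Σα_i)·G^NE = 86 + 5.3·62 = 414.6.
Planner: ∂(Σu_j)/∂g_i = Σα_j − 1 = 5.3 > 0, so everyone contributes w_i; G^SO = 86, W^SO = 86 + 5.3·86 = 541.8.
Deadweight loss = 127.2.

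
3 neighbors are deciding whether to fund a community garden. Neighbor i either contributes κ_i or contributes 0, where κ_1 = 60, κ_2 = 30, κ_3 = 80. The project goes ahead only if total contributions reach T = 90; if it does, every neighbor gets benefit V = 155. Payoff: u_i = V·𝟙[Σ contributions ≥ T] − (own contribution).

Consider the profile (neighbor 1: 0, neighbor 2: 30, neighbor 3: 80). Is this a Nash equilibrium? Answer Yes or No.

Yes

Total = 110 ≥ 90: provided.
Neighbor 1 (pledges 0, payoff 155): pledging 60 → total 170, payoff 95. No gain.
Neighbor 2 (pledges 30, payoff 125): dropping to 0 → total 80, payoff 0. No gain.
Neighbor 3 (pledges 80, payoff 75): dropping to 0 → total 30, payoff 0. No gain.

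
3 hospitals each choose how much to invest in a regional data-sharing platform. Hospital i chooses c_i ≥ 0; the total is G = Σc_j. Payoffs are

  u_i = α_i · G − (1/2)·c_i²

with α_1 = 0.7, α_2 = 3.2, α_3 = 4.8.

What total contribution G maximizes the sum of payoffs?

26.1

Planner FOC: ∂(Σu_j)/∂c_i = (Σα_j) − c_i = 0, so c_i^SO = Σα_j = 8.7 for every i; G^SO = 26.1.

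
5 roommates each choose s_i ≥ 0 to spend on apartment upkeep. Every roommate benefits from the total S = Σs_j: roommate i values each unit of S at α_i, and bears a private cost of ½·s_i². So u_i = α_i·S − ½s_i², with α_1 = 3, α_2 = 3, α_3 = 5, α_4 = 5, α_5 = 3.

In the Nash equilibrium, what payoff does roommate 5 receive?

52.5

Roommate i's FOC: ∂u_i/∂s_i = α_i − s_i = 0, so s_i* = α_i.
NE contributions = (3, 3, 5, 5, 3); S = 19.
u_5 = α_5·S − ½·(s_5)² = 3·19 − ½·3² = 52.5.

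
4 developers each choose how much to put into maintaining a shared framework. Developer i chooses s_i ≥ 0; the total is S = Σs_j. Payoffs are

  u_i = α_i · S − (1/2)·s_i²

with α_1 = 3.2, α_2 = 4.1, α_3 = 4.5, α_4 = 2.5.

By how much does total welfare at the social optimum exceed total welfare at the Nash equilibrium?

231.265

Developer i's FOC: ∂u_i/∂s_i = α_i − s_i = 0, so s_i* = α_i.
NE contributions = (3.2, 4.1, 4.5, 2.5); S = 14.3.
W^NE = (Σα)·S − ½Σα_i² = 14.3² − ½·53.55 = 177.715.
Planner sets s_i = Σα_j = 14.3 for every i, so S^SO = 4·14.3 = 57.2.
W^SO = (Σα)·S^SO − ½·4·(Σα)² = (4/2)·14.3² = 408.98.
Deadweight loss = W^SO − W^NE = 231.265.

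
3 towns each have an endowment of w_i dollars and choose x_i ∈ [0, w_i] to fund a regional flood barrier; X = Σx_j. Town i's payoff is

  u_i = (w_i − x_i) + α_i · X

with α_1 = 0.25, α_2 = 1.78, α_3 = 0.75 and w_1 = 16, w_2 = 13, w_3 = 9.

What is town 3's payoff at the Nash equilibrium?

∂u_i/∂x_i = α_i − 1, so town i contributes w_i if α_i > 1, else 0.
α_i > 1 for i ∈ {2}; NE contributions (0, 13, 0), X = 13.
u_3 = (9 − 0) + 0.75·13 = 18.75.

18.75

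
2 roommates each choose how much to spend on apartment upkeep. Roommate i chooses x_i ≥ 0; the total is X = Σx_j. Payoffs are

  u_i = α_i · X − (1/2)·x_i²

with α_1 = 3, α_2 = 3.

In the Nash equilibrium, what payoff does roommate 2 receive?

13.5

Roommate i's FOC: ∂u_i/∂x_i = α_i − x_i = 0, so x_i* = α_i.
NE contributions = (3, 3); X = 6.
u_2 = α_2·X − ½·(x_2)² = 3·6 − ½·3² = 13.5.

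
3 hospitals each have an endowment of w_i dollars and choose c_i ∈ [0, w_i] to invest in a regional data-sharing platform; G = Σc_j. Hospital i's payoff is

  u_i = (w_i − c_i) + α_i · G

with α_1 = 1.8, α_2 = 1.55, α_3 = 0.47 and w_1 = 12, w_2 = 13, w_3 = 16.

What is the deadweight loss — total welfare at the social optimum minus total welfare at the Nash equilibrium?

∂u_i/∂c_i = α_i − 1, so hospital i contributes w_i if α_i > 1, else 0.
α_i > 1 for i ∈ {1, 2}; NE contributions (12, 13, 0), G = 25.
W^NE = Σw_i − G^NE + (Σα_i)·G^NE = 41 + 2.82·25 = 111.5.
Planner: ∂(Σu_j)/∂c_i = Σα_j − 1 = 2.82 > 0, so everyone contributes w_i; G^SO = 41, W^SO = 41 + 2.82·41 = 156.62.
Deadweight loss = 45.12.

45.12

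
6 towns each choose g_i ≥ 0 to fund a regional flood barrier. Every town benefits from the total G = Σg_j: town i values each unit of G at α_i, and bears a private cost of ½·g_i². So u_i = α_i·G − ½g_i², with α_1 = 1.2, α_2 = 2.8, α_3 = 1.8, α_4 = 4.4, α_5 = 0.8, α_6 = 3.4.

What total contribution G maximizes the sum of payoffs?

Planner FOC: ∂(Σu_j)/∂g_i = (Σα_j) − g_i = 0, so g_i^SO = Σα_j = 14.4 for every i; G^SO = 86.4.

86.4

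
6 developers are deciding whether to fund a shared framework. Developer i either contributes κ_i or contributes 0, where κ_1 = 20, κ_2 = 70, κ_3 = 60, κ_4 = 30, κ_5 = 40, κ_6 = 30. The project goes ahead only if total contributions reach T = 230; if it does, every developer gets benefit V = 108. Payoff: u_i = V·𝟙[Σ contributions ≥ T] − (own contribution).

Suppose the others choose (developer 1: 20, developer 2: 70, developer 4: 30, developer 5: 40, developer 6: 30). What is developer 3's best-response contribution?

60

Others' total = 190. Contributing 60 brings total to 250 ≥ 230: gain V − κ_3 = 48.
Best response: 60.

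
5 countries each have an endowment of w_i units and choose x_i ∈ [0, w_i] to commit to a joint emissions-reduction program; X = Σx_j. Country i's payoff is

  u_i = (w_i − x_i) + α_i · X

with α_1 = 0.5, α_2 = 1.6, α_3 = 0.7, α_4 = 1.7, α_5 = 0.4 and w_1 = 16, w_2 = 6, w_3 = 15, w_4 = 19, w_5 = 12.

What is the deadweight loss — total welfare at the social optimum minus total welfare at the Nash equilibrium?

∂u_i/∂x_i = α_i − 1, so country i contributes w_i if α_i > 1, else 0.
α_i > 1 for i ∈ {2, 4}; NE contributions (0, 6, 0, 19, 0), X = 25.
W^NE = Σw_i − X^NE + (Σα_i)·X^NE = 68 + 3.9·25 = 165.5.
Planner: ∂(Σu_j)/∂x_i = Σα_j − 1 = 3.9 > 0, so everyone contributes w_i; X^SO = 68, W^SO = 68 + 3.9·68 = 333.2.
Deadweight loss = 167.7.

167.7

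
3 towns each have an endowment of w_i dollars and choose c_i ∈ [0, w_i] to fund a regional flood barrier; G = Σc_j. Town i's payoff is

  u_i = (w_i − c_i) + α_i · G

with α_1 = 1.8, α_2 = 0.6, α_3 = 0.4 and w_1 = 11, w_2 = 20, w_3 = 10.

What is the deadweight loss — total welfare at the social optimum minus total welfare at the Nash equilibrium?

∂u_i/∂c_i = α_i − 1, so town i contributes w_i if α_i > 1, else 0.
α_i > 1 for i ∈ {1}; NE contributions (11, 0, 0), G = 11.
W^NE = Σw_i − G^NE + (Σα_i)·G^NE = 41 + 1.8·11 = 60.8.
Planner: ∂(Σu_j)/∂c_i = Σα_j − 1 = 1.8 > 0, so everyone contributes w_i; G^SO = 41, W^SO = 41 + 1.8·41 = 114.8.
Deadweight loss = 54.

54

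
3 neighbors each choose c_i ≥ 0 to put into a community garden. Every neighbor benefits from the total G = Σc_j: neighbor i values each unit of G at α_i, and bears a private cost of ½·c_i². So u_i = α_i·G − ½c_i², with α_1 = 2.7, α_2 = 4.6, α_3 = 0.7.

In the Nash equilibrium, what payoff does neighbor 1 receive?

17.955

Neighbor i's FOC: ∂u_i/∂c_i = α_i − c_i = 0, so c_i* = α_i.
NE contributions = (2.7, 4.6, 0.7); G = 8.
u_1 = α_1·G − ½·(c_1)² = 2.7·8 − ½·2.7² = 17.955.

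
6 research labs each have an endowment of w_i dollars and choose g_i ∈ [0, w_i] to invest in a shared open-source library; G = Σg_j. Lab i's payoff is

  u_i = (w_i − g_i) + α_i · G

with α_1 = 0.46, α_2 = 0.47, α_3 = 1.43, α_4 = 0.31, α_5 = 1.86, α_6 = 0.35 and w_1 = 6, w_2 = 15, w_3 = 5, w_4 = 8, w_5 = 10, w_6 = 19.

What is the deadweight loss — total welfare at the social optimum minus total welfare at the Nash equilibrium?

∂u_i/∂g_i = α_i − 1, so lab i contributes w_i if α_i > 1, else 0.
α_i > 1 for i ∈ {3, 5}; NE contributions (0, 0, 5, 0, 10, 0), G = 15.
W^NE = Σw_i − G^NE + (Σα_i)·G^NE = 63 + 3.88·15 = 121.2.
Planner: ∂(Σu_j)/∂g_i = Σα_j − 1 = 3.88 > 0, so everyone contributes w_i; G^SO = 63, W^SO = 63 + 3.88·63 = 307.44.
Deadweight loss = 186.24.

186.24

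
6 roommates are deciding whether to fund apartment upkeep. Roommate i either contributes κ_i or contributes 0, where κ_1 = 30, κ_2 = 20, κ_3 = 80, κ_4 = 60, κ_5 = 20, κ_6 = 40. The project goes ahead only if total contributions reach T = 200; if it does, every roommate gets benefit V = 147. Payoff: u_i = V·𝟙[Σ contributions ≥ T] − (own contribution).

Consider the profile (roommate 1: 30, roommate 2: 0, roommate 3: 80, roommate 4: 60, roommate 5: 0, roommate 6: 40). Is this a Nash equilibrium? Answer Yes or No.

Yes

Total = 210 ≥ 200: provided.
Roommate 1 (pledges 30, payoff 117): dropping to 0 → total 180, payoff 0. No gain.
Roommate 2 (pledges 0, payoff 147): pledging 20 → total 230, payoff 127. No gain.
Roommate 3 (pledges 80, payoff 67): dropping to 0 → total 130, payoff 0. No gain.
Roommate 4 (pledges 60, payoff 87): dropping to 0 → total 150, payoff 0. No gain.
Roommate 5 (pledges 0, payoff 147): pledging 20 → total 230, payoff 127. No gain.
Roommate 6 (pledges 40, payoff 107): dropping to 0 → total 170, payoff 0. No gain.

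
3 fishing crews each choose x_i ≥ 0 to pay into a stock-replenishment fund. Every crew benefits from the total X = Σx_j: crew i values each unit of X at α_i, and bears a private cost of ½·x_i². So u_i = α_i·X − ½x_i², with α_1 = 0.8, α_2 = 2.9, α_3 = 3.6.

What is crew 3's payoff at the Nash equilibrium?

19.8

Crew i's FOC: ∂u_i/∂x_i = α_i − x_i = 0, so x_i* = α_i.
NE contributions = (0.8, 2.9, 3.6); X = 7.3.
u_3 = α_3·X − ½·(x_3)² = 3.6·7.3 − ½·3.6² = 19.8.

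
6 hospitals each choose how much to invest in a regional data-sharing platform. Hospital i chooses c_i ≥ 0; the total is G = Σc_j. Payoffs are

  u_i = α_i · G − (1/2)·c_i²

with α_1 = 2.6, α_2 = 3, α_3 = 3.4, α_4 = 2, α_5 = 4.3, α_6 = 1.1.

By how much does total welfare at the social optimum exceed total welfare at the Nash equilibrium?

563.43

Hospital i's FOC: ∂u_i/∂c_i = α_i − c_i = 0, so c_i* = α_i.
NE contributions = (2.6, 3, 3.4, 2, 4.3, 1.1); G = 16.4.
W^NE = (Σα)·G − ½Σα_i² = 16.4² − ½·51.02 = 243.45.
Planner sets c_i = Σα_j = 16.4 for every i, so G^SO = 6·16.4 = 98.4.
W^SO = (Σα)·G^SO − ½·6·(Σα)² = (6/2)·16.4² = 806.88.
Deadweight loss = W^SO − W^NE = 563.43.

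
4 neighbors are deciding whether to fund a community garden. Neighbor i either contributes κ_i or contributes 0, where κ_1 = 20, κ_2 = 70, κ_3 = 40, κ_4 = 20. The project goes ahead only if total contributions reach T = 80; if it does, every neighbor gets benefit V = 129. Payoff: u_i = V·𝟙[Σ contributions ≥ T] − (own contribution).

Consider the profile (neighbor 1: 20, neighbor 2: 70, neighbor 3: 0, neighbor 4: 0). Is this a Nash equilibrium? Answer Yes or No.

Yes

Total = 90 ≥ 80: provided.
Neighbor 1 (pledges 20, payoff 109): dropping to 0 → total 70, payoff 0. No gain.
Neighbor 2 (pledges 70, payoff 59): dropping to 0 → total 20, payoff 0. No gain.
Neighbor 3 (pledges 0, payoff 129): pledging 40 → total 130, payoff 89. No gain.
Neighbor 4 (pledges 0, payoff 129): pledging 20 → total 110, payoff 109. No gain.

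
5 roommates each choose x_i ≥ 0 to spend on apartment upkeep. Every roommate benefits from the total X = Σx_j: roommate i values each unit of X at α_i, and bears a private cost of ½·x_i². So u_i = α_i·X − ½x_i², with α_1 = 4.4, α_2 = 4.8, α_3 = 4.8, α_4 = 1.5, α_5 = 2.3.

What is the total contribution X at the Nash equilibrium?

Roommate i's FOC: ∂u_i/∂x_i = α_i − x_i = 0, so x_i* = α_i.
NE contributions = (4.4, 4.8, 4.8, 1.5, 2.3); X = 17.8.

17.8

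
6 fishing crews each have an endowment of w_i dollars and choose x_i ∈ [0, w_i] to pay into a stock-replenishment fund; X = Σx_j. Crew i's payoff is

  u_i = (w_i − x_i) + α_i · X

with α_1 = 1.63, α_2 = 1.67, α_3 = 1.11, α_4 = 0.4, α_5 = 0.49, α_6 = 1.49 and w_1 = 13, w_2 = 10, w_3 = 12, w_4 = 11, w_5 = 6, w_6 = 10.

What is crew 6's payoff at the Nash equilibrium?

∂u_i/∂x_i = α_i − 1, so crew i contributes w_i if α_i > 1, else 0.
α_i > 1 for i ∈ {1, 2, 3, 6}; NE contributions (13, 10, 12, 0, 0, 10), X = 45.
u_6 = (10 − 10) + 1.49·45 = 67.05.

67.05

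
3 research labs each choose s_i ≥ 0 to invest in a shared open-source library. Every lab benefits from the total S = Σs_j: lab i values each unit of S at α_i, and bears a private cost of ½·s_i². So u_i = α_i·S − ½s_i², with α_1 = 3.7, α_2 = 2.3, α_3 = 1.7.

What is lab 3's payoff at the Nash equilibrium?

11.645

Lab i's FOC: ∂u_i/∂s_i = α_i − s_i = 0, so s_i* = α_i.
NE contributions = (3.7, 2.3, 1.7); S = 7.7.
u_3 = α_3·S − ½·(s_3)² = 1.7·7.7 − ½·1.7² = 11.645.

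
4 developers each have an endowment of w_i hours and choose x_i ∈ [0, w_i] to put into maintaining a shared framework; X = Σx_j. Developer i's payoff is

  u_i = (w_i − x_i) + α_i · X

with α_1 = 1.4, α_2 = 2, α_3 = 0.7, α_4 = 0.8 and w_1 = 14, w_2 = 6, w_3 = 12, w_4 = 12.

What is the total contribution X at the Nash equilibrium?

∂u_i/∂x_i = α_i − 1, so developer i contributes w_i if α_i > 1, else 0.
α_i > 1 for i ∈ {1, 2}; NE contributions (14, 6, 0, 0), X = 20.

20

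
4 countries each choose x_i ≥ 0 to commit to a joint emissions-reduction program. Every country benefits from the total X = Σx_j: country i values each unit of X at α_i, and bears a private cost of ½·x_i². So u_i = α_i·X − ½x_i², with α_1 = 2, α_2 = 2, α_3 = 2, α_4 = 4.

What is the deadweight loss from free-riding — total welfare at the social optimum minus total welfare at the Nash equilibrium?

114

Country i's FOC: ∂u_i/∂x_i = α_i − x_i = 0, so x_i* = α_i.
NE contributions = (2, 2, 2, 4); X = 10.
W^NE = (Σα)·X − ½Σα_i² = 10² − ½·28 = 86.
Planner sets x_i = Σα_j = 10 for every i, so X^SO = 4·10 = 40.
W^SO = (Σα)·X^SO − ½·4·(Σα)² = (4/2)·10² = 200.
Deadweight loss = W^SO − W^NE = 114.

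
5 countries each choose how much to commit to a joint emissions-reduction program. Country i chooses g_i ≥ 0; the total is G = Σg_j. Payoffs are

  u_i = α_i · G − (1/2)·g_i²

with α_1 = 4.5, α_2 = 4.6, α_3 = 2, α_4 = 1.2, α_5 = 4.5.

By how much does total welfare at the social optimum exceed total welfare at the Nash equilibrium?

456.91

Country i's FOC: ∂u_i/∂g_i = α_i − g_i = 0, so g_i* = α_i.
NE contributions = (4.5, 4.6, 2, 1.2, 4.5); G = 16.8.
W^NE = (Σα)·G − ½Σα_i² = 16.8² − ½·67.1 = 248.69.
Planner sets g_i = Σα_j = 16.8 for every i, so G^SO = 5·16.8 = 84.
W^SO = (Σα)·G^SO − ½·5·(Σα)² = (5/2)·16.8² = 705.6.
Deadweight loss = W^SO − W^NE = 456.91.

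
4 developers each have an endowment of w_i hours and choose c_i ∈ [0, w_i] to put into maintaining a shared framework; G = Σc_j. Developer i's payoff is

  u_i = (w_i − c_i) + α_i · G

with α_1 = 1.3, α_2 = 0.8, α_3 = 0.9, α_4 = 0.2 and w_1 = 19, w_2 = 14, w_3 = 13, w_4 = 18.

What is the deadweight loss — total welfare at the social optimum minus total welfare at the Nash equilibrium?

99

∂u_i/∂c_i = α_i − 1, so developer i contributes w_i if α_i > 1, else 0.
α_i > 1 for i ∈ {1}; NE contributions (19, 0, 0, 0), G = 19.
W^NE = Σw_i − G^NE + (Σα_i)·G^NE = 64 + 2.2·19 = 105.8.
Planner: ∂(Σu_j)/∂c_i = Σα_j − 1 = 2.2 > 0, so everyone contributes w_i; G^SO = 64, W^SO = 64 + 2.2·64 = 204.8.
Deadweight loss = 99.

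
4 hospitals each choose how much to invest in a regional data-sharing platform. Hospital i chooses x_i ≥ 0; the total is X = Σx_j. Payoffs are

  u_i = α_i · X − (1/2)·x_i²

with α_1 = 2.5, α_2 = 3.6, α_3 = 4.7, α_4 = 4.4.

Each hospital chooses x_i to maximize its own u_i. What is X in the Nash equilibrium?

15.2

Hospital i's FOC: ∂u_i/∂x_i = α_i − x_i = 0, so x_i* = α_i.
NE contributions = (2.5, 3.6, 4.7, 4.4); X = 15.2.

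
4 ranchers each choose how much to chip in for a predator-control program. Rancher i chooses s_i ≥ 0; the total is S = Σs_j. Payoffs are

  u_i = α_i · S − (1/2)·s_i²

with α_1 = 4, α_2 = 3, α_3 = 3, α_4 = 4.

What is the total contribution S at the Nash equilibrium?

14

Rancher i's FOC: ∂u_i/∂s_i = α_i − s_i = 0, so s_i* = α_i.
NE contributions = (4, 3, 3, 4); S = 14.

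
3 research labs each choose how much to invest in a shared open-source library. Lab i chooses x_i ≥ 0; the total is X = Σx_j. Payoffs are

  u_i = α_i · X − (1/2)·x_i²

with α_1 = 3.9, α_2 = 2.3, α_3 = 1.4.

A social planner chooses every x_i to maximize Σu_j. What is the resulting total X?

22.8

Planner FOC: ∂(Σu_j)/∂x_i = (Σα_j) − x_i = 0, so x_i^SO = Σα_j = 7.6 for every i; X^SO = 22.8.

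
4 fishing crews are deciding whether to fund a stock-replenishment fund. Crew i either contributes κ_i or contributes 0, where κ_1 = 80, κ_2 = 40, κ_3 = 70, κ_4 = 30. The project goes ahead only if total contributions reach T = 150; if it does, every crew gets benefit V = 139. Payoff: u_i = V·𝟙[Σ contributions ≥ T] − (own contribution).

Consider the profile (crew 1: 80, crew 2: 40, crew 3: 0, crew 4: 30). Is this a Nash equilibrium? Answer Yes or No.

Yes

Total = 150 ≥ 150: provided.
Crew 1 (pledges 80, payoff 59): dropping to 0 → total 70, payoff 0. No gain.
Crew 2 (pledges 40, payoff 99): dropping to 0 → total 110, payoff 0. No gain.
Crew 3 (pledges 0, payoff 139): pledging 70 → total 220, payoff 69. No gain.
Crew 4 (pledges 30, payoff 109): dropping to 0 → total 120, payoff 0. No gain.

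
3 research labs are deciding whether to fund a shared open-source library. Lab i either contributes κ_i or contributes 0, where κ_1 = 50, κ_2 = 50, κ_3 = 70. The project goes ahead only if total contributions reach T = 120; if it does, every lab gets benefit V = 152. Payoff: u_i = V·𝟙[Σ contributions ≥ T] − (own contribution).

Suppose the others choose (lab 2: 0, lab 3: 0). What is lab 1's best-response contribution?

0

Others' total = 0. Even contributing 50 gives 50 < 120: no benefit either way.
Best response: 0.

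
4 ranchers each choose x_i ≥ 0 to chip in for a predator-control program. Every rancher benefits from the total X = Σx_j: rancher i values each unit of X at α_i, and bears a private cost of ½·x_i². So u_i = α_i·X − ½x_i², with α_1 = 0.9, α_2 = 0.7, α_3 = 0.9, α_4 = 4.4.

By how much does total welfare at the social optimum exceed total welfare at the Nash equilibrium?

Rancher i's FOC: ∂u_i/∂x_i = α_i − x_i = 0, so x_i* = α_i.
NE contributions = (0.9, 0.7, 0.9, 4.4); X = 6.9.
W^NE = (Σα)·X − ½Σα_i² = 6.9² − ½·21.47 = 36.875.
Planner sets x_i = Σα_j = 6.9 for every i, so X^SO = 4·6.9 = 27.6.
W^SO = (Σα)·X^SO − ½·4·(Σα)² = (4/2)·6.9² = 95.22.
Deadweight loss = W^SO − W^NE = 58.345.

58.345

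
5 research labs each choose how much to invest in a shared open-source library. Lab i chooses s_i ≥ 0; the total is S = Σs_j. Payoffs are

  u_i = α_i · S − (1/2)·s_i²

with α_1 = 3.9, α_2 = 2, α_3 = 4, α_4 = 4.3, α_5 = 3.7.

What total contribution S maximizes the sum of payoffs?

Planner FOC: ∂(Σu_j)/∂s_i = (Σα_j) − s_i = 0, so s_i^SO = Σα_j = 17.9 for every i; S^SO = 89.5.

89.5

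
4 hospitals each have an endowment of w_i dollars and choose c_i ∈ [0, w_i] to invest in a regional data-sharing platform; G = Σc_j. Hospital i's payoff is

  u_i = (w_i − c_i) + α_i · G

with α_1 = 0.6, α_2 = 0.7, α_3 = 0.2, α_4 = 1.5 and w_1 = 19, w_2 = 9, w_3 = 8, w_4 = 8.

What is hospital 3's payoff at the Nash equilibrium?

9.6

∂u_i/∂c_i = α_i − 1, so hospital i contributes w_i if α_i > 1, else 0.
α_i > 1 for i ∈ {4}; NE contributions (0, 0, 0, 8), G = 8.
u_3 = (8 − 0) + 0.2·8 = 9.6.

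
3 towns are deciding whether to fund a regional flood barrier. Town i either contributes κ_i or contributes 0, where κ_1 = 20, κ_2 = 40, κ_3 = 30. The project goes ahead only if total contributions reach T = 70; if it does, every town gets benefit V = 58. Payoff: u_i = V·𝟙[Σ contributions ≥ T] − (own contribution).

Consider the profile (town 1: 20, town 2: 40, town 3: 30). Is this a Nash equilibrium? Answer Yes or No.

No

Total = 90 ≥ 70: provided.
Town 1 (pledges 20, payoff 38): dropping to 0 → total 70, payoff 58. Profitable deviation.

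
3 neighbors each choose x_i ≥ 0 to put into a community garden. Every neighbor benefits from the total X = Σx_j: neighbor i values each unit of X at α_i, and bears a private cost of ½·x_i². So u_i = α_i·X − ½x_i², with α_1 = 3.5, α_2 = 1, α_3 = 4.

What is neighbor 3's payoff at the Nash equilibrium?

26

Neighbor i's FOC: ∂u_i/∂x_i = α_i − x_i = 0, so x_i* = α_i.
NE contributions = (3.5, 1, 4); X = 8.5.
u_3 = α_3·X − ½·(x_3)² = 4·8.5 − ½·4² = 26.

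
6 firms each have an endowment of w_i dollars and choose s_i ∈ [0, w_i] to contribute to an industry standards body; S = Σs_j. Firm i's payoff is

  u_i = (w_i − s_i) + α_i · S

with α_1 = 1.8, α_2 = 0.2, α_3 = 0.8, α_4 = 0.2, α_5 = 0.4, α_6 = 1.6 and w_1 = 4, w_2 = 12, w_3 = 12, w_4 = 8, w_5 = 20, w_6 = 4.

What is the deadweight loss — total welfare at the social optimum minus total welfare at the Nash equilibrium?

∂u_i/∂s_i = α_i − 1, so firm i contributes w_i if α_i > 1, else 0.
α_i > 1 for i ∈ {1, 6}; NE contributions (4, 0, 0, 0, 0, 4), S = 8.
W^NE = Σw_i − S^NE + (Σα_i)·S^NE = 60 + 4·8 = 92.
Planner: ∂(Σu_j)/∂s_i = Σα_j − 1 = 4 > 0, so everyone contributes w_i; S^SO = 60, W^SO = 60 + 4·60 = 300.
Deadweight loss = 208.

208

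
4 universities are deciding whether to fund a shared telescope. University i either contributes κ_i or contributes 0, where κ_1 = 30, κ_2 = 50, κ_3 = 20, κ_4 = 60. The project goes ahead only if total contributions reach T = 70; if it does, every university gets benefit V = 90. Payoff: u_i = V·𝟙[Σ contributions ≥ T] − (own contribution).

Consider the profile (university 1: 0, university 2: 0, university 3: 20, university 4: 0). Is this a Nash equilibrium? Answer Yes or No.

Total = 20 < 70: not provided.
University 1 (pledges 0, payoff 0): pledging 30 → total 50, payoff -30. No gain.
University 2 (pledges 0, payoff 0): pledging 50 → total 70, payoff 40. Profitable deviation.

No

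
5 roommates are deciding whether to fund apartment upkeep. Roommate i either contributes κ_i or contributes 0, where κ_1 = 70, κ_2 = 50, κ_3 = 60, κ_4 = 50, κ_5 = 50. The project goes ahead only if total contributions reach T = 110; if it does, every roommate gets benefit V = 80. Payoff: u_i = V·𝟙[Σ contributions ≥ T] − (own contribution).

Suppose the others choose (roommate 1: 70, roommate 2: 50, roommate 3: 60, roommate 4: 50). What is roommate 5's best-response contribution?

Others' total = 230 ≥ 110; contributing adds cost 50 for no extra benefit.
Best response: 0.

0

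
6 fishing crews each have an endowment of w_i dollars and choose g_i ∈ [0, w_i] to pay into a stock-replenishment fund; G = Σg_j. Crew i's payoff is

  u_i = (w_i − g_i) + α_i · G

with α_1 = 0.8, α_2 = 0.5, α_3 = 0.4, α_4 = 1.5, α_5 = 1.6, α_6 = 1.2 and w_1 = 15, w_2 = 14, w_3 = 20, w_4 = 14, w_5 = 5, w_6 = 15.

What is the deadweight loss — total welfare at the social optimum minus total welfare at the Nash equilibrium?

245

∂u_i/∂g_i = α_i − 1, so crew i contributes w_i if α_i > 1, else 0.
α_i > 1 for i ∈ {4, 5, 6}; NE contributions (0, 0, 0, 14, 5, 15), G = 34.
W^NE = Σw_i − G^NE + (Σα_i)·G^NE = 83 + 5·34 = 253.
Planner: ∂(Σu_j)/∂g_i = Σα_j − 1 = 5 > 0, so everyone contributes w_i; G^SO = 83, W^SO = 83 + 5·83 = 498.
Deadweight loss = 245.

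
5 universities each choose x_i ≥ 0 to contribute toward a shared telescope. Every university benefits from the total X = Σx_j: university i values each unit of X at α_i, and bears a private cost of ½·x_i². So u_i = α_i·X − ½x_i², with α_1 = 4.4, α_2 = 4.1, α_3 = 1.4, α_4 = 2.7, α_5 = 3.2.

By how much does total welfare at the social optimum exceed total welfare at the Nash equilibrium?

402.29

University i's FOC: ∂u_i/∂x_i = α_i − x_i = 0, so x_i* = α_i.
NE contributions = (4.4, 4.1, 1.4, 2.7, 3.2); X = 15.8.
W^NE = (Σα)·X − ½Σα_i² = 15.8² − ½·55.66 = 221.81.
Planner sets x_i = Σα_j = 15.8 for every i, so X^SO = 5·15.8 = 79.
W^SO = (Σα)·X^SO − ½·5·(Σα)² = (5/2)·15.8² = 624.1.
Deadweight loss = W^SO − W^NE = 402.29.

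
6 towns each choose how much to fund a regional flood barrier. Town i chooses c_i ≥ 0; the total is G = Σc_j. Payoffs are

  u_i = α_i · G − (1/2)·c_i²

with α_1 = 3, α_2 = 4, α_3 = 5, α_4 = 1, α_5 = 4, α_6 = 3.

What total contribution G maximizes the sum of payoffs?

Planner FOC: ∂(Σu_j)/∂c_i = (Σα_j) − c_i = 0, so c_i^SO = Σα_j = 20 for every i; G^SO = 120.

120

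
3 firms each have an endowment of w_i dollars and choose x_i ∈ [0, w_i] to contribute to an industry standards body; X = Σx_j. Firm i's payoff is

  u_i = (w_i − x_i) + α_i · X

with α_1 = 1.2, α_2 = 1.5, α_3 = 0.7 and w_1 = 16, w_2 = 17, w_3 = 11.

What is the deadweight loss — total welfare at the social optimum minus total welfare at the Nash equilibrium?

∂u_i/∂x_i = α_i − 1, so firm i contributes w_i if α_i > 1, else 0.
α_i > 1 for i ∈ {1, 2}; NE contributions (16, 17, 0), X = 33.
W^NE = Σw_i − X^NE + (Σα_i)·X^NE = 44 + 2.4·33 = 123.2.
Planner: ∂(Σu_j)/∂x_i = Σα_j − 1 = 2.4 > 0, so everyone contributes w_i; X^SO = 44, W^SO = 44 + 2.4·44 = 149.6.
Deadweight loss = 26.4.

26.4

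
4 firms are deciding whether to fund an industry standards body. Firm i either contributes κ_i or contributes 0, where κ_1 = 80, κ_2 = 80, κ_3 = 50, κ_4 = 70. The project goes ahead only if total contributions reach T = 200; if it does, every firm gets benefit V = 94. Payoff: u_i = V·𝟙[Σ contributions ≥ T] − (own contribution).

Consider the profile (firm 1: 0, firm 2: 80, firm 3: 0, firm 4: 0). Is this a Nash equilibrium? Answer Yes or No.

Total = 80 < 200: not provided.
Firm 1 (pledges 0, payoff 0): pledging 80 → total 160, payoff -80. No gain.
Firm 2 (pledges 80, payoff -80): dropping to 0 → total 0, payoff 0. Profitable deviation.

No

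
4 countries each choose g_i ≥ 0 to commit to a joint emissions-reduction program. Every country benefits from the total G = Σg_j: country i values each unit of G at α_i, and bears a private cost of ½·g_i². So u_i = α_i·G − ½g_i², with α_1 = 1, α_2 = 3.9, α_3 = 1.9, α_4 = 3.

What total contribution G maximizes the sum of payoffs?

39.2

Planner FOC: ∂(Σu_j)/∂g_i = (Σα_j) − g_i = 0, so g_i^SO = Σα_j = 9.8 for every i; G^SO = 39.2.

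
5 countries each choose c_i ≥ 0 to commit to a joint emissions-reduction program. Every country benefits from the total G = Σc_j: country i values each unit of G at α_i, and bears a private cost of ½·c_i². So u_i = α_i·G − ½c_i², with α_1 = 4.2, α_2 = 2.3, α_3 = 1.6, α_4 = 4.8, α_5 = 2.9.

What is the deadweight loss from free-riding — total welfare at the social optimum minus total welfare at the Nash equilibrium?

Country i's FOC: ∂u_i/∂c_i = α_i − c_i = 0, so c_i* = α_i.
NE contributions = (4.2, 2.3, 1.6, 4.8, 2.9); G = 15.8.
W^NE = (Σα)·G − ½Σα_i² = 15.8² − ½·56.94 = 221.17.
Planner sets c_i = Σα_j = 15.8 for every i, so G^SO = 5·15.8 = 79.
W^SO = (Σα)·G^SO − ½·5·(Σα)² = (5/2)·15.8² = 624.1.
Deadweight loss = W^SO − W^NE = 402.93.

402.93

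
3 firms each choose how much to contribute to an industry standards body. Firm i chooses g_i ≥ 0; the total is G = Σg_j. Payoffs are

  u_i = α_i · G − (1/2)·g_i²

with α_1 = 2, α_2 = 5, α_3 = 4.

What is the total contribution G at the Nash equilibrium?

Firm i's FOC: ∂u_i/∂g_i = α_i − g_i = 0, so g_i* = α_i.
NE contributions = (2, 5, 4); G = 11.

11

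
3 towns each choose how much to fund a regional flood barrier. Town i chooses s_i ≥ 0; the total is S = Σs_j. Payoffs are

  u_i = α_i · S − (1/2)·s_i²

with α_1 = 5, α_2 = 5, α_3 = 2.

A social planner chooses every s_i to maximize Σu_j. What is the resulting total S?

36

Planner FOC: ∂(Σu_j)/∂s_i = (Σα_j) − s_i = 0, so s_i^SO = Σα_j = 12 for every i; S^SO = 36.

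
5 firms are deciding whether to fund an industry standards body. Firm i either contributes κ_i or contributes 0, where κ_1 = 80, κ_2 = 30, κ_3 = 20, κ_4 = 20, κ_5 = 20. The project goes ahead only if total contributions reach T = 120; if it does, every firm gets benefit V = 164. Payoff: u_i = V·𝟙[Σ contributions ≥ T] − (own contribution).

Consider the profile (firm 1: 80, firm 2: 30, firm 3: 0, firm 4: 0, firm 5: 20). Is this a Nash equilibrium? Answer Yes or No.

Total = 130 ≥ 120: provided.
Firm 1 (pledges 80, payoff 84): dropping to 0 → total 50, payoff 0. No gain.
Firm 2 (pledges 30, payoff 134): dropping to 0 → total 100, payoff 0. No gain.
Firm 3 (pledges 0, payoff 164): pledging 20 → total 150, payoff 144. No gain.
Firm 4 (pledges 0, payoff 164): pledging 20 → total 150, payoff 144. No gain.
Firm 5 (pledges 20, payoff 144): dropping to 0 → total 110, payoff 0. No gain.

Yes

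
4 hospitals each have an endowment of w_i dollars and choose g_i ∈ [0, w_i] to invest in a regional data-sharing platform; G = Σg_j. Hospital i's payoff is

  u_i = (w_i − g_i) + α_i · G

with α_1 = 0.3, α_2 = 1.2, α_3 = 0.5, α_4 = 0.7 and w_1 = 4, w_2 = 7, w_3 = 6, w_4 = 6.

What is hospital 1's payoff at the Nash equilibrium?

∂u_i/∂g_i = α_i − 1, so hospital i contributes w_i if α_i > 1, else 0.
α_i > 1 for i ∈ {2}; NE contributions (0, 7, 0, 0), G = 7.
u_1 = (4 − 0) + 0.3·7 = 6.1.

6.1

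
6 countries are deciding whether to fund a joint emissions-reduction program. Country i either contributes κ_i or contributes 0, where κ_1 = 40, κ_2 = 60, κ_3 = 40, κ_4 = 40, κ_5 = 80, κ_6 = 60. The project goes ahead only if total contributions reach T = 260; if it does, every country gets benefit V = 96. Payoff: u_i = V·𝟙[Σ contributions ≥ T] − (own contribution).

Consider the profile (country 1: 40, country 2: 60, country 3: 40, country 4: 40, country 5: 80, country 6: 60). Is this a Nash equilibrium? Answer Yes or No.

Total = 320 ≥ 260: provided.
Country 1 (pledges 40, payoff 56): dropping to 0 → total 280, payoff 96. Profitable deviation.

No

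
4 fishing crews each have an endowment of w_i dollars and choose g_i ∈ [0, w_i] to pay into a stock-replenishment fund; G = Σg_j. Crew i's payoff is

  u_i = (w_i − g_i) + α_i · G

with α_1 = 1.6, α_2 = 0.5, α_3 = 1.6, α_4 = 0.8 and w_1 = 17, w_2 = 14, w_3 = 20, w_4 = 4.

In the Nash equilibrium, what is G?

∂u_i/∂g_i = α_i − 1, so crew i contributes w_i if α_i > 1, else 0.
α_i > 1 for i ∈ {1, 3}; NE contributions (17, 0, 20, 0), G = 37.

37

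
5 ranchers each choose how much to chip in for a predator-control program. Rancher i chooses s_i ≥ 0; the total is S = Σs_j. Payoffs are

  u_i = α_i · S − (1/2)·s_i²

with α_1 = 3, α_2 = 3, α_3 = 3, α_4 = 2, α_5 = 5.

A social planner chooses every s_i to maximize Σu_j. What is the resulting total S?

Planner FOC: ∂(Σu_j)/∂s_i = (Σα_j) − s_i = 0, so s_i^SO = Σα_j = 16 for every i; S^SO = 80.

80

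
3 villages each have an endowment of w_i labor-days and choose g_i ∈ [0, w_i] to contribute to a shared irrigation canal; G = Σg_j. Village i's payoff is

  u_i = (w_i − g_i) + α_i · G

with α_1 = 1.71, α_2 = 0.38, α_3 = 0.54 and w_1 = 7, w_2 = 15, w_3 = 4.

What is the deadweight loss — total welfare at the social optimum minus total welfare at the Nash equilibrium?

∂u_i/∂g_i = α_i − 1, so village i contributes w_i if α_i > 1, else 0.
α_i > 1 for i ∈ {1}; NE contributions (7, 0, 0), G = 7.
W^NE = Σw_i − G^NE + (Σα_i)·G^NE = 26 + 1.63·7 = 37.41.
Planner: ∂(Σu_j)/∂g_i = Σα_j − 1 = 1.63 > 0, so everyone contributes w_i; G^SO = 26, W^SO = 26 + 1.63·26 = 68.38.
Deadweight loss = 30.97.

30.97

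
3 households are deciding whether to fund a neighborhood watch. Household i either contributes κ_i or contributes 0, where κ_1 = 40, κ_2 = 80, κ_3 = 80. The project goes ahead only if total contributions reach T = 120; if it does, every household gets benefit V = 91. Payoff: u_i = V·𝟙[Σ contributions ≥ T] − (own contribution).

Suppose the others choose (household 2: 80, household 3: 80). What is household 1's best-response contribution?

0

Others' total = 160 ≥ 120; contributing adds cost 40 for no extra benefit.
Best response: 0.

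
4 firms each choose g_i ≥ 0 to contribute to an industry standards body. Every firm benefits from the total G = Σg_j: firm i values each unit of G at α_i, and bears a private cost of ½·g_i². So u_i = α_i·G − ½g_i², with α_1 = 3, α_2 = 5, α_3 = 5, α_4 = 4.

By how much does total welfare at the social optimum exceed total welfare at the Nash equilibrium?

Firm i's FOC: ∂u_i/∂g_i = α_i − g_i = 0, so g_i* = α_i.
NE contributions = (3, 5, 5, 4); G = 17.
W^NE = (Σα)·G − ½Σα_i² = 17² − ½·75 = 251.5.
Planner sets g_i = Σα_j = 17 for every i, so G^SO = 4·17 = 68.
W^SO = (Σα)·G^SO − ½·4·(Σα)² = (4/2)·17² = 578.
Deadweight loss = W^SO − W^NE = 326.5.

326.5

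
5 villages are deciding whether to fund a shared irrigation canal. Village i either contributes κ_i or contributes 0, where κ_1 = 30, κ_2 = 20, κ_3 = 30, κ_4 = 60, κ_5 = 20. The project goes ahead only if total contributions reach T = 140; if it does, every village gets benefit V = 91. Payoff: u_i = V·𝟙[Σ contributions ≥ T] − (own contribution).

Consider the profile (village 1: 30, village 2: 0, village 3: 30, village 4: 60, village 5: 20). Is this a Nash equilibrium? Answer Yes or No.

Total = 140 ≥ 140: provided.
Village 1 (pledges 30, payoff 61): dropping to 0 → total 110, payoff 0. No gain.
Village 2 (pledges 0, payoff 91): pledging 20 → total 160, payoff 71. No gain.
Village 3 (pledges 30, payoff 61): dropping to 0 → total 110, payoff 0. No gain.
Village 4 (pledges 60, payoff 31): dropping to 0 → total 80, payoff 0. No gain.
Village 5 (pledges 20, payoff 71): dropping to 0 → total 120, payoff 0. No gain.

Yes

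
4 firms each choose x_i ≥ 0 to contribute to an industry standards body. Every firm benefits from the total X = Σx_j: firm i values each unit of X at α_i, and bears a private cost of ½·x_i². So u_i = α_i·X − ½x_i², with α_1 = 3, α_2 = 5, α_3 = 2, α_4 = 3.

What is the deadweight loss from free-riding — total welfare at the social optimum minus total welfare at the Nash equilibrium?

192.5

Firm i's FOC: ∂u_i/∂x_i = α_i − x_i = 0, so x_i* = α_i.
NE contributions = (3, 5, 2, 3); X = 13.
W^NE = (Σα)·X − ½Σα_i² = 13² − ½·47 = 145.5.
Planner sets x_i = Σα_j = 13 for every i, so X^SO = 4·13 = 52.
W^SO = (Σα)·X^SO − ½·4·(Σα)² = (4/2)·13² = 338.
Deadweight loss = W^SO − W^NE = 192.5.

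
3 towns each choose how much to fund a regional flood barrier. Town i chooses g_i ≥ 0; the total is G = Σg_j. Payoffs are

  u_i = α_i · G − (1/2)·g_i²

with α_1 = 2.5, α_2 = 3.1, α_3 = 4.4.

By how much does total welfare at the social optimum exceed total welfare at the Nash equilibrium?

67.61

Town i's FOC: ∂u_i/∂g_i = α_i − g_i = 0, so g_i* = α_i.
NE contributions = (2.5, 3.1, 4.4); G = 10.
W^NE = (Σα)·G − ½Σα_i² = 10² − ½·35.22 = 82.39.
Planner sets g_i = Σα_j = 10 for every i, so G^SO = 3·10 = 30.
W^SO = (Σα)·G^SO − ½·3·(Σα)² = (3/2)·10² = 150.
Deadweight loss = W^SO − W^NE = 67.61.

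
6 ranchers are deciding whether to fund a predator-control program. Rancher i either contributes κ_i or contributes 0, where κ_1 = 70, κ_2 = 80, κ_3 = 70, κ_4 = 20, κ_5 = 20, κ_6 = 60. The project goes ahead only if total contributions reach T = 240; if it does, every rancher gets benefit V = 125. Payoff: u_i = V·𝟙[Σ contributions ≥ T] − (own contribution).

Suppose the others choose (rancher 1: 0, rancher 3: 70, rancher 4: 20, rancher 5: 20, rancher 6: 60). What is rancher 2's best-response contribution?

Others' total = 170. Contributing 80 brings total to 250 ≥ 240: gain V − κ_2 = 45.
Best response: 80.

80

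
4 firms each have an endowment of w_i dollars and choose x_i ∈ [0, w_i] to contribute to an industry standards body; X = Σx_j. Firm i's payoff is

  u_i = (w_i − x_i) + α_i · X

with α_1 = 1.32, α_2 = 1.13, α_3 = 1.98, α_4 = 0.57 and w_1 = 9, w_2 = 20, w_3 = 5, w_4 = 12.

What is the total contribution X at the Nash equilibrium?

∂u_i/∂x_i = α_i − 1, so firm i contributes w_i if α_i > 1, else 0.
α_i > 1 for i ∈ {1, 2, 3}; NE contributions (9, 20, 5, 0), X = 34.

34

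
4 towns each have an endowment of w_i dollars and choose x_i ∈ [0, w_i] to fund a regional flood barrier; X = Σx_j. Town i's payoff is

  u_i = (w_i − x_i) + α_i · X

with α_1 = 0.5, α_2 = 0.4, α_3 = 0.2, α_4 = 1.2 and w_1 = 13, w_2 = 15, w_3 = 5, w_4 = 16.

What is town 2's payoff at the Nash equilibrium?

∂u_i/∂x_i = α_i − 1, so town i contributes w_i if α_i > 1, else 0.
α_i > 1 for i ∈ {4}; NE contributions (0, 0, 0, 16), X = 16.
u_2 = (15 − 0) + 0.4·16 = 21.4.

21.4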